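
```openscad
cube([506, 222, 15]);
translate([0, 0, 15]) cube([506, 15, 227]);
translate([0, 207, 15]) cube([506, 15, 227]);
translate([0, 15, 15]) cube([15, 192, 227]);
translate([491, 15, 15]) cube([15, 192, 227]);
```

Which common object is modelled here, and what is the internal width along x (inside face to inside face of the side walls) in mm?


An open box. The internal width is 476 mm.

A 506×222 base slab with four walls standing on it — an open box. The base is 506 mm wide and the walls are 15 mm thick, so the internal width is 506 − 2 × 15 = 476 mm.


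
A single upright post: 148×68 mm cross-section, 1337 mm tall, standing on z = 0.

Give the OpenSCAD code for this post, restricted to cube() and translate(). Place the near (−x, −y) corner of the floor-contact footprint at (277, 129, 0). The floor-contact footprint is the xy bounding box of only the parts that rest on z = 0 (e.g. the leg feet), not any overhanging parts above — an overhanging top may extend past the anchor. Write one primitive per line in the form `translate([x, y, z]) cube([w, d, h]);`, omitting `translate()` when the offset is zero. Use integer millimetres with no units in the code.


translate([277, 129, 0]) cube([148, 68, 1337]);


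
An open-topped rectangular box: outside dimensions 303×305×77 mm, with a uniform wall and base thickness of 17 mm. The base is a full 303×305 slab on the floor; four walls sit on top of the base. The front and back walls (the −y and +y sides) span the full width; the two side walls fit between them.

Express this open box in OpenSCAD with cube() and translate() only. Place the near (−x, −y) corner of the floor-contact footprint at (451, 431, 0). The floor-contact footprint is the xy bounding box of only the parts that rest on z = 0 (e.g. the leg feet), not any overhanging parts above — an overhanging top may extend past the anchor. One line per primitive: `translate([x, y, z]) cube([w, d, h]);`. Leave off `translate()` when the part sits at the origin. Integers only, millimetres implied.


translate([451, 431, 0]) cube([303, 305, 17]);
translate([451, 431, 17]) cube([303, 17, 60]);
translate([451, 719, 17]) cube([303, 17, 60]);
translate([451, 448, 17]) cube([17, 271, 60]);
translate([737, 448, 17]) cube([17, 271, 60]);


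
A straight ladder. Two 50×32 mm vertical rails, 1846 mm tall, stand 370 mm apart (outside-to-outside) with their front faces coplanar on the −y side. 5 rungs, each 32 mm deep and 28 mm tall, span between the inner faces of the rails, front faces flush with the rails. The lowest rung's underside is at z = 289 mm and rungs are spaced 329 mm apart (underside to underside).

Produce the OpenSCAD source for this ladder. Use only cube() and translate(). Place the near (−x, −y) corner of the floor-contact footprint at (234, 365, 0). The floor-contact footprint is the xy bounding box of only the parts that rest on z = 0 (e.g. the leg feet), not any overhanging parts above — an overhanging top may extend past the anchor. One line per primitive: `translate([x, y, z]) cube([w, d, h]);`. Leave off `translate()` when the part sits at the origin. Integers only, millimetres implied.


translate([234, 365, 0]) cube([50, 32, 1846]);
translate([554, 365, 0]) cube([50, 32, 1846]);
translate([284, 365, 289]) cube([270, 32, 28]);
translate([284, 365, 618]) cube([270, 32, 28]);
translate([284, 365, 947]) cube([270, 32, 28]);
translate([284, 365, 1276]) cube([270, 32, 28]);
translate([284, 365, 1605]) cube([270, 32, 28]);


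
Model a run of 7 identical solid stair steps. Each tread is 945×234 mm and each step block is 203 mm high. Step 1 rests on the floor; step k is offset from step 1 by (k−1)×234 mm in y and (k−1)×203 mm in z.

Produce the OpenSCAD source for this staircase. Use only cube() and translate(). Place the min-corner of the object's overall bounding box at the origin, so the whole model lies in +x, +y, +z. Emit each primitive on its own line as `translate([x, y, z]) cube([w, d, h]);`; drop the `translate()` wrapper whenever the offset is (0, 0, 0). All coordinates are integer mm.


cube([945, 234, 203]);
translate([0, 234, 203]) cube([945, 234, 203]);
translate([0, 468, 406]) cube([945, 234, 203]);
translate([0, 702, 609]) cube([945, 234, 203]);
translate([0, 936, 812]) cube([945, 234, 203]);
translate([0, 1170, 1015]) cube([945, 234, 203]);
translate([0, 1404, 1218]) cube([945, 234, 203]);


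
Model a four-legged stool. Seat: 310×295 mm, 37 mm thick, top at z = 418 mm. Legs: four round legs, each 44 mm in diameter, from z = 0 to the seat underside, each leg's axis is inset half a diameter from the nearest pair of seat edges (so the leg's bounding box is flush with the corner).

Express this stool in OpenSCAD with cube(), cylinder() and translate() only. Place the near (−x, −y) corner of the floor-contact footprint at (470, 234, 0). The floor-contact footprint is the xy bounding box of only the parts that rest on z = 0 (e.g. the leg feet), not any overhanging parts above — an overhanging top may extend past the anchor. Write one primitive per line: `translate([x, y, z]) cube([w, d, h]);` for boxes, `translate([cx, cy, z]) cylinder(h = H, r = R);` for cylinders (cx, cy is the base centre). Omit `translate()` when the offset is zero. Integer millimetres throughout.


// leg_h = 418 - 37 = 381
translate([470, 234, 381]) cube([310, 295, 37]);
translate([492, 256, 0]) cylinder(h = 381, r = 22);
translate([758, 256, 0]) cylinder(h = 381, r = 22);
translate([492, 507, 0]) cylinder(h = 381, r = 22);
translate([758, 507, 0]) cylinder(h = 381, r = 22);


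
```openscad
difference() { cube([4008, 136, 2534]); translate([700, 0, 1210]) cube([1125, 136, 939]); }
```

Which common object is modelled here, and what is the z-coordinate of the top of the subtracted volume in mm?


A wall with a window opening. The window head height is 2149 mm.

A wall with a rectangular opening subtracted — a window. Sill at z = 1210, opening 939 mm tall, so the head is at 1210 + 939 = 2149 mm.


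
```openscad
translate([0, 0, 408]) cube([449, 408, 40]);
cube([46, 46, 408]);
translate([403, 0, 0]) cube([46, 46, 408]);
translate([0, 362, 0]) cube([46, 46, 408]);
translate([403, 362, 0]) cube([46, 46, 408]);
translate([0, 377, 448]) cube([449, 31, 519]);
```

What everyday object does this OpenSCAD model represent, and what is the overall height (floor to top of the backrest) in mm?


A chair. The overall height is 967 mm.

A slab on four corner posts with a tall panel at the back — a chair. The seat slab sits at z = 408 with thickness 40, and the 519 mm backrest starts at the seat top, so the overall height is 408 + 40 + 519 = 967 mm.


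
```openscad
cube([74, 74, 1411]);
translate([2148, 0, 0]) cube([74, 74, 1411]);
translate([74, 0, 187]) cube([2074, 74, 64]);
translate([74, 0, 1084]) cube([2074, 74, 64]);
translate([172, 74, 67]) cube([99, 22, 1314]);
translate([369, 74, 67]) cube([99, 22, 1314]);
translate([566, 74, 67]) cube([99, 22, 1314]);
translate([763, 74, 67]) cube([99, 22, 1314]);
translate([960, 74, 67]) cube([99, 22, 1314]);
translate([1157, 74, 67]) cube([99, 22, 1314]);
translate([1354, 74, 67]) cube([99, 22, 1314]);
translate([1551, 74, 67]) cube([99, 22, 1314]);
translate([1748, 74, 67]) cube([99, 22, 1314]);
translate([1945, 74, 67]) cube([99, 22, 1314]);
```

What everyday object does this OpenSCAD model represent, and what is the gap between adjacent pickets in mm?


A fence section. The picket gap is 98 mm.

Two posts, two rails, 10 pickets — a fence section. Span 2074 mm holds 10 pickets of 99 mm with 11 equal gaps: ⌊(2074 − 10·99) / 11⌋ = 98 mm.


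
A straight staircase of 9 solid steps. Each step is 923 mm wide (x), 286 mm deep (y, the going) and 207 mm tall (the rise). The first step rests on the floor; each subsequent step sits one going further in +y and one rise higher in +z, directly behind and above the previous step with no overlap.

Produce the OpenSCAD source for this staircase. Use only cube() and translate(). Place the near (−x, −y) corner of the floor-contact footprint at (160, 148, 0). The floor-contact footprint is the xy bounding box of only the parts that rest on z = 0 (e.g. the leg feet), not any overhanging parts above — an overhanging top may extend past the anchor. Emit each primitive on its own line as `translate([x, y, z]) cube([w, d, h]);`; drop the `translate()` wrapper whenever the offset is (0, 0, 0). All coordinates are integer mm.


translate([160, 148, 0]) cube([923, 286, 207]);
translate([160, 434, 207]) cube([923, 286, 207]);
translate([160, 720, 414]) cube([923, 286, 207]);
translate([160, 1006, 621]) cube([923, 286, 207]);
translate([160, 1292, 828]) cube([923, 286, 207]);
translate([160, 1578, 1035]) cube([923, 286, 207]);
translate([160, 1864, 1242]) cube([923, 286, 207]);
translate([160, 2150, 1449]) cube([923, 286, 207]);
translate([160, 2436, 1656]) cube([923, 286, 207]);


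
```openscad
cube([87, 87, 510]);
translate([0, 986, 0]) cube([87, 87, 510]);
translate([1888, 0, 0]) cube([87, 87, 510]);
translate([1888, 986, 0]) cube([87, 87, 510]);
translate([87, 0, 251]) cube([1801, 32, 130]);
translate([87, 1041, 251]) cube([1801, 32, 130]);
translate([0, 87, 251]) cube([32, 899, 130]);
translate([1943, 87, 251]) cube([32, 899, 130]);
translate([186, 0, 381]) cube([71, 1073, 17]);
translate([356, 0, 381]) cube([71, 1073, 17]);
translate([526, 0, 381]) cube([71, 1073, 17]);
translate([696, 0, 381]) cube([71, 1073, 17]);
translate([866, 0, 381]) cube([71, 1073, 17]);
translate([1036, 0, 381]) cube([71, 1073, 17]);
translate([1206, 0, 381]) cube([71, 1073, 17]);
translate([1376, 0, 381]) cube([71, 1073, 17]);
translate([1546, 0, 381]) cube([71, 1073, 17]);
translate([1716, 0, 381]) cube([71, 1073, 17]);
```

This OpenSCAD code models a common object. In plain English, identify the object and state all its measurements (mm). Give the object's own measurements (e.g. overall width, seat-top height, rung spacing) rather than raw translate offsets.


A bed frame 1975 mm long (x) by 1073 mm wide (y). Four 87×87 mm corner posts, 510 mm tall, at the corners of the footprint. Four rails of 32 mm thickness and 130 mm height run between adjacent posts with their undersides at z = 251 mm, their outer faces flush with the outside of the frame (the two x-running rails run between the posts' inner faces; the two y-running rails run between the posts' inner faces). 10 slats, each 71 mm wide (x) and 17 mm thick, lie across the top of the two x-running rails, running the full 1073 mm width of the frame in y; along x they sit between the end posts with a 99 mm gap after the −x posts and between neighbouring slats, leaving 101 mm before the +x posts.


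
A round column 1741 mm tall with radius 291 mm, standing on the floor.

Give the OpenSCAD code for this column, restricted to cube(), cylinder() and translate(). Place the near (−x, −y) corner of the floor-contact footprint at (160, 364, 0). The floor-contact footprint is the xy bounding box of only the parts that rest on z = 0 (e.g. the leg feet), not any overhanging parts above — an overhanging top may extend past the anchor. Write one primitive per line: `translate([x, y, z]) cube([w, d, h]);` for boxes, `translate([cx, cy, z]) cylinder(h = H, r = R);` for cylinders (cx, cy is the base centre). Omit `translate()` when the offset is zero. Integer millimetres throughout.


translate([451, 655, 0]) cylinder(h = 1741, r = 291);


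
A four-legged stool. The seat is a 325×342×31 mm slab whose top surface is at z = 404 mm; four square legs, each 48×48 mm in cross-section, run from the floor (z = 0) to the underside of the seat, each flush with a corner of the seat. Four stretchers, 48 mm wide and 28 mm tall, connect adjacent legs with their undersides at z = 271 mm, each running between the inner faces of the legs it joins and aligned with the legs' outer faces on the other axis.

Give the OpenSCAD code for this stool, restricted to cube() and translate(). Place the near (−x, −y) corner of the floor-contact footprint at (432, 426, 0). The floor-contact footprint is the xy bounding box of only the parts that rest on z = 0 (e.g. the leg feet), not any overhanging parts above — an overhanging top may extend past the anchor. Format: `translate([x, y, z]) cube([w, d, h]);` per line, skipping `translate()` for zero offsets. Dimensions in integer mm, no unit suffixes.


translate([432, 426, 373]) cube([325, 342, 31]);
translate([432, 426, 0]) cube([48, 48, 373]);
translate([709, 426, 0]) cube([48, 48, 373]);
translate([432, 720, 0]) cube([48, 48, 373]);
translate([709, 720, 0]) cube([48, 48, 373]);
translate([480, 426, 271]) cube([229, 48, 28]);
translate([480, 720, 271]) cube([229, 48, 28]);
translate([432, 474, 271]) cube([48, 246, 28]);
translate([709, 474, 271]) cube([48, 246, 28]);


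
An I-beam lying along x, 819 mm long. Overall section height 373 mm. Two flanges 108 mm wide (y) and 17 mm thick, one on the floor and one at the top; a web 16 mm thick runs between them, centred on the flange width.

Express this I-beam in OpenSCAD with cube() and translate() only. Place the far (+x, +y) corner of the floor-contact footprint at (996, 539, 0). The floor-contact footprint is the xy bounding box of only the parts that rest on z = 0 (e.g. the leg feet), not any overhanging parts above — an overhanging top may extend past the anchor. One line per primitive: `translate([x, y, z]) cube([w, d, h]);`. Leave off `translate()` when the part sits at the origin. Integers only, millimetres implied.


translate([177, 431, 0]) cube([819, 108, 17]);
translate([177, 477, 17]) cube([819, 16, 339]);
translate([177, 431, 356]) cube([819, 108, 17]);


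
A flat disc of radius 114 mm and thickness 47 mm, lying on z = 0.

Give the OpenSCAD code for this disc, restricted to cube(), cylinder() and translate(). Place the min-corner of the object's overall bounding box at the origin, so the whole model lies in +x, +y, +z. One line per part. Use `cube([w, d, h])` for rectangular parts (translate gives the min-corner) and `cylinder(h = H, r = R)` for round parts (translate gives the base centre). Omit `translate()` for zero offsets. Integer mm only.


translate([114, 114, 0]) cylinder(h = 47, r = 114);


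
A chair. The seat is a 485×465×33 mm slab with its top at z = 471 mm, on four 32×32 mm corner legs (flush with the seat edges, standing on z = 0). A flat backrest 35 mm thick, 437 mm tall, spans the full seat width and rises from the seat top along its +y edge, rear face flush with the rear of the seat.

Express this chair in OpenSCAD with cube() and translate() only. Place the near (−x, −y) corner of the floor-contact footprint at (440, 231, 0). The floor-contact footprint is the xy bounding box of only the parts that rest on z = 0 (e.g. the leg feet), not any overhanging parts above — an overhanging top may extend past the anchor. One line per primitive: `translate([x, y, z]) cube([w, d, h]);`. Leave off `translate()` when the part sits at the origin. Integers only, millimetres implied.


translate([440, 231, 438]) cube([485, 465, 33]);
translate([440, 231, 0]) cube([32, 32, 438]);
translate([893, 231, 0]) cube([32, 32, 438]);
translate([440, 664, 0]) cube([32, 32, 438]);
translate([893, 664, 0]) cube([32, 32, 438]);
translate([440, 661, 471]) cube([485, 35, 437]);


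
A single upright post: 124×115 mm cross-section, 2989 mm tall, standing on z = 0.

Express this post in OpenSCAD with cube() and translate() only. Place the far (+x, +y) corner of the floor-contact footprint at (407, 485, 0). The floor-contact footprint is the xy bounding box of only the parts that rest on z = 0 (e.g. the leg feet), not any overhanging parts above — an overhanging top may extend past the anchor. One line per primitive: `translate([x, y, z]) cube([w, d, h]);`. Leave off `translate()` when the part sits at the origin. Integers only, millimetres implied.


translate([283, 370, 0]) cube([124, 115, 2989]);


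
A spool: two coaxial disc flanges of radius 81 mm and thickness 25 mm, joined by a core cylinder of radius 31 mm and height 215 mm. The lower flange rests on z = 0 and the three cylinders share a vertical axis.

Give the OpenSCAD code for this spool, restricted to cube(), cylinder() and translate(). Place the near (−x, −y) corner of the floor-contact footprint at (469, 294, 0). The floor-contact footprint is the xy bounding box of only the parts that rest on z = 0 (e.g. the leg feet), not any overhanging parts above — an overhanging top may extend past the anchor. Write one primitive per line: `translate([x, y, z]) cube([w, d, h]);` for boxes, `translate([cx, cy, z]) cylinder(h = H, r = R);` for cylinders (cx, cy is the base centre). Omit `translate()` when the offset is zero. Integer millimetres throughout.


translate([550, 375, 0]) cylinder(h = 25, r = 81);
translate([550, 375, 25]) cylinder(h = 215, r = 31);
translate([550, 375, 240]) cylinder(h = 25, r = 81);


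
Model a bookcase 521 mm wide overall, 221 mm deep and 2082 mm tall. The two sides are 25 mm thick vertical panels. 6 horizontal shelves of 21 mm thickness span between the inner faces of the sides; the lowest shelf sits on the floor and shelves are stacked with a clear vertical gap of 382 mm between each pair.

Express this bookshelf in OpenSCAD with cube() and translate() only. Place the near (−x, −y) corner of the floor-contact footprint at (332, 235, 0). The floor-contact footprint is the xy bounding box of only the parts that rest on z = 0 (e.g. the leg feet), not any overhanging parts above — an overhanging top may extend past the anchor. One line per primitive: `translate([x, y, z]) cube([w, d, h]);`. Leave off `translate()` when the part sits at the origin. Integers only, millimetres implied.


translate([332, 235, 0]) cube([25, 221, 2082]);
translate([828, 235, 0]) cube([25, 221, 2082]);
translate([357, 235, 0]) cube([471, 221, 21]);
translate([357, 235, 403]) cube([471, 221, 21]);
translate([357, 235, 806]) cube([471, 221, 21]);
translate([357, 235, 1209]) cube([471, 221, 21]);
translate([357, 235, 1612]) cube([471, 221, 21]);
translate([357, 235, 2015]) cube([471, 221, 21]);


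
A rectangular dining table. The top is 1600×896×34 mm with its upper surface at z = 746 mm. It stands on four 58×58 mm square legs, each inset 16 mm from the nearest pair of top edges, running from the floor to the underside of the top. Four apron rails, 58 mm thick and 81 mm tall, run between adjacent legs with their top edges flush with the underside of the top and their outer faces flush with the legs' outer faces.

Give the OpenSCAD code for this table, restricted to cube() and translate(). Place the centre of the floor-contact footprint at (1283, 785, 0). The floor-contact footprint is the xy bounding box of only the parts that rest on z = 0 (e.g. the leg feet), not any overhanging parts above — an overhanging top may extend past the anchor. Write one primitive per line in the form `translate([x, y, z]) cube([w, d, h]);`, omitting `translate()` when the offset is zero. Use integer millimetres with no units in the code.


// leg_h = 746 - 34 = 712
// apron z = 712 - 81 = 631
translate([483, 337, 712]) cube([1600, 896, 34]);
translate([499, 353, 0]) cube([58, 58, 712]);
translate([2009, 353, 0]) cube([58, 58, 712]);
translate([499, 1159, 0]) cube([58, 58, 712]);
translate([2009, 1159, 0]) cube([58, 58, 712]);
translate([557, 353, 631]) cube([1452, 58, 81]);
translate([557, 1159, 631]) cube([1452, 58, 81]);
translate([499, 411, 631]) cube([58, 748, 81]);
translate([2009, 411, 631]) cube([58, 748, 81]);


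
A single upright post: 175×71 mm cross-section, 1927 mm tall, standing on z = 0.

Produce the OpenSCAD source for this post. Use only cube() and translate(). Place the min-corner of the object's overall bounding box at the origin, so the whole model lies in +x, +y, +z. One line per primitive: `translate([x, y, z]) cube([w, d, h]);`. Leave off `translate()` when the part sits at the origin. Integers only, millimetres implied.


cube([175, 71, 1927]);


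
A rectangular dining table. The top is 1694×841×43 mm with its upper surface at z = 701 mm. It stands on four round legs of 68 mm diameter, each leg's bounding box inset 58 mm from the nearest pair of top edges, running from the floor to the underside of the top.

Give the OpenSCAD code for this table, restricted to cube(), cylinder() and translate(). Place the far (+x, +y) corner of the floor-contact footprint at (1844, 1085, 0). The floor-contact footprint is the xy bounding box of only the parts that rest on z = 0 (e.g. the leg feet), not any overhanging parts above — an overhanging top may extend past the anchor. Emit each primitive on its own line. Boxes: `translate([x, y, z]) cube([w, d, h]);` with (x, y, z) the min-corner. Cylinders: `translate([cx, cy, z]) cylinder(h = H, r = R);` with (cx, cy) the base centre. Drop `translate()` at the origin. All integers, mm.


// leg_h = 701 - 43 = 658
translate([208, 302, 658]) cube([1694, 841, 43]);
translate([300, 394, 0]) cylinder(h = 658, r = 34);
translate([1810, 394, 0]) cylinder(h = 658, r = 34);
translate([300, 1051, 0]) cylinder(h = 658, r = 34);
translate([1810, 1051, 0]) cylinder(h = 658, r = 34);


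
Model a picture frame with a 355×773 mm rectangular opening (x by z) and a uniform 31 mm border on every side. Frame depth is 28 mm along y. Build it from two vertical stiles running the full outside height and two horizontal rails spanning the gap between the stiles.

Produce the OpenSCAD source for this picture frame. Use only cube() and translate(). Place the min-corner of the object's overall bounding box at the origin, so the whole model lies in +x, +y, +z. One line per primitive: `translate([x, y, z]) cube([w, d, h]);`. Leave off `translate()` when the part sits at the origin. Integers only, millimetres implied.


cube([31, 28, 835]);
translate([386, 0, 0]) cube([31, 28, 835]);
translate([31, 0, 0]) cube([355, 28, 31]);
translate([31, 0, 804]) cube([355, 28, 31]);


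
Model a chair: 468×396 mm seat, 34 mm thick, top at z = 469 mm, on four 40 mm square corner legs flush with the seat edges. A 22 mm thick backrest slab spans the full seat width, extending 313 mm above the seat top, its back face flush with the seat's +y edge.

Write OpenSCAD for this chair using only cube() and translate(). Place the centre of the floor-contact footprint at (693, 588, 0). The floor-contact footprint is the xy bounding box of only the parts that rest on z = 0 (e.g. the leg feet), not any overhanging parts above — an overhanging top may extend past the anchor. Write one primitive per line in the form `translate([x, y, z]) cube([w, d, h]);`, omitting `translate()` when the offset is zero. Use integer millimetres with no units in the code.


translate([459, 390, 435]) cube([468, 396, 34]);
translate([459, 390, 0]) cube([40, 40, 435]);
translate([887, 390, 0]) cube([40, 40, 435]);
translate([459, 746, 0]) cube([40, 40, 435]);
translate([887, 746, 0]) cube([40, 40, 435]);
translate([459, 764, 469]) cube([468, 22, 313]);


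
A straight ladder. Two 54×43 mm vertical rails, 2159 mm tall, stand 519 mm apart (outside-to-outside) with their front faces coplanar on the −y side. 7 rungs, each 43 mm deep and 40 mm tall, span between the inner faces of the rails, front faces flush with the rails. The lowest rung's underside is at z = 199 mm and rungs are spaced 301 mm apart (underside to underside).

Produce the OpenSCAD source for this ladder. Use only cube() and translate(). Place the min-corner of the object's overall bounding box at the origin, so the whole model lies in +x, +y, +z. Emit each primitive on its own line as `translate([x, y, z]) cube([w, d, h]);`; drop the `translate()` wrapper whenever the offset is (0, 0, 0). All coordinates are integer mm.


cube([54, 43, 2159]);
translate([465, 0, 0]) cube([54, 43, 2159]);
translate([54, 0, 199]) cube([411, 43, 40]);
translate([54, 0, 500]) cube([411, 43, 40]);
translate([54, 0, 801]) cube([411, 43, 40]);
translate([54, 0, 1102]) cube([411, 43, 40]);
translate([54, 0, 1403]) cube([411, 43, 40]);
translate([54, 0, 1704]) cube([411, 43, 40]);
translate([54, 0, 2005]) cube([411, 43, 40]);


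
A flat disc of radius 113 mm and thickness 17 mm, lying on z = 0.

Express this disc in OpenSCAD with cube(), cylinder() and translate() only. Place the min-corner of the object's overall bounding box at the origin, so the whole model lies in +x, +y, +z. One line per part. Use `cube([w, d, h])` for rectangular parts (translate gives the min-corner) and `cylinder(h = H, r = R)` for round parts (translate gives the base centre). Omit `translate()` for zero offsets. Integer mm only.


translate([113, 113, 0]) cylinder(h = 17, r = 113);


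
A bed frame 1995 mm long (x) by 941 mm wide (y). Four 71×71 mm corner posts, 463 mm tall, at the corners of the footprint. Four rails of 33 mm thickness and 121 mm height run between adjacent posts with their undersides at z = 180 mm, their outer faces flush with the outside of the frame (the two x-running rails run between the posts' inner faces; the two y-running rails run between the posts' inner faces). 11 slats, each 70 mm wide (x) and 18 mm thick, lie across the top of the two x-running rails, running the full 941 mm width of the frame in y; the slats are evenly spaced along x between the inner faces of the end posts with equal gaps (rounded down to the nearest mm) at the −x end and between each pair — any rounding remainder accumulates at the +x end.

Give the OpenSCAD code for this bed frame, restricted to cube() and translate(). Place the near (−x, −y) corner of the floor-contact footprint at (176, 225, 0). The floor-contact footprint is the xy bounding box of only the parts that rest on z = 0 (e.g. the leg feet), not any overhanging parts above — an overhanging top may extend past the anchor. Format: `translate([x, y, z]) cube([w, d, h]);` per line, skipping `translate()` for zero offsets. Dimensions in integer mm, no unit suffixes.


// slat z = rail_z + rail_h = 180 + 121 = 301
// slat gap = ⌊(1853 − 11·70) / 12⌋ = 90
translate([176, 225, 0]) cube([71, 71, 463]);
translate([176, 1095, 0]) cube([71, 71, 463]);
translate([2100, 225, 0]) cube([71, 71, 463]);
translate([2100, 1095, 0]) cube([71, 71, 463]);
translate([247, 225, 180]) cube([1853, 33, 121]);
translate([247, 1133, 180]) cube([1853, 33, 121]);
translate([176, 296, 180]) cube([33, 799, 121]);
translate([2138, 296, 180]) cube([33, 799, 121]);
translate([337, 225, 301]) cube([70, 941, 18]);
translate([497, 225, 301]) cube([70, 941, 18]);
translate([657, 225, 301]) cube([70, 941, 18]);
translate([817, 225, 301]) cube([70, 941, 18]);
translate([977, 225, 301]) cube([70, 941, 18]);
translate([1137, 225, 301]) cube([70, 941, 18]);
translate([1297, 225, 301]) cube([70, 941, 18]);
translate([1457, 225, 301]) cube([70, 941, 18]);
translate([1617, 225, 301]) cube([70, 941, 18]);
translate([1777, 225, 301]) cube([70, 941, 18]);
translate([1937, 225, 301]) cube([70, 941, 18]);


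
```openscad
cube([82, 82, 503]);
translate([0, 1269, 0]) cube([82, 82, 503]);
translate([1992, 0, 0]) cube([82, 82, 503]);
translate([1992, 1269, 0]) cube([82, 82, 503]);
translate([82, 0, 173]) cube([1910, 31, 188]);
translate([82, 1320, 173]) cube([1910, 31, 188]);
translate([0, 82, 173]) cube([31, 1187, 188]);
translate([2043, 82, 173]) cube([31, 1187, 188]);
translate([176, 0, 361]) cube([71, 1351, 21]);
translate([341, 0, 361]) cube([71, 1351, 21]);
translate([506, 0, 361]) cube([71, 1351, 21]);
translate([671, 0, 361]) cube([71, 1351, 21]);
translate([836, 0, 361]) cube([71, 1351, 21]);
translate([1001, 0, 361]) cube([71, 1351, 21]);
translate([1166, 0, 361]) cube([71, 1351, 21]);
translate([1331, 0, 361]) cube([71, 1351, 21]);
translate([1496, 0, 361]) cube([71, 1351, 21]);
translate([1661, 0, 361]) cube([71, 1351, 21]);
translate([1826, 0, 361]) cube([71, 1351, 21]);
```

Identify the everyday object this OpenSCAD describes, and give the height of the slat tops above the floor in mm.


A bed frame. The slat-top height is 382 mm.

Four posts, four rails, and a row of slats — a bed frame. Slats sit on the rails at z = 173 + 188 = 361; with slat thickness 21, the top is 382 mm.


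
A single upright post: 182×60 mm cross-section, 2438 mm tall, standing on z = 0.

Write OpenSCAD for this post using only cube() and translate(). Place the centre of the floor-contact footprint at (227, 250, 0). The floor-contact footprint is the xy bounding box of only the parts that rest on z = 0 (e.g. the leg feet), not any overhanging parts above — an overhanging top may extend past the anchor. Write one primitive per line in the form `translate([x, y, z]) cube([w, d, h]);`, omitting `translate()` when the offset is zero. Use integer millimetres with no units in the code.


translate([136, 220, 0]) cube([182, 60, 2438]);


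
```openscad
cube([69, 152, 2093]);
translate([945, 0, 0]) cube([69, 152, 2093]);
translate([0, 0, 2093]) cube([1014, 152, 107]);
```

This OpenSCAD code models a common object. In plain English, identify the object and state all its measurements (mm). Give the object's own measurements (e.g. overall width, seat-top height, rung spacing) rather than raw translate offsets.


A door frame. The clear opening is 876 mm wide and 2093 mm high. Two 69 mm wide jambs, 152 mm deep, stand either side of the opening from the floor to the top of the opening. A 107 mm thick head sits across the top of both jambs, spanning the full outside width of the frame.


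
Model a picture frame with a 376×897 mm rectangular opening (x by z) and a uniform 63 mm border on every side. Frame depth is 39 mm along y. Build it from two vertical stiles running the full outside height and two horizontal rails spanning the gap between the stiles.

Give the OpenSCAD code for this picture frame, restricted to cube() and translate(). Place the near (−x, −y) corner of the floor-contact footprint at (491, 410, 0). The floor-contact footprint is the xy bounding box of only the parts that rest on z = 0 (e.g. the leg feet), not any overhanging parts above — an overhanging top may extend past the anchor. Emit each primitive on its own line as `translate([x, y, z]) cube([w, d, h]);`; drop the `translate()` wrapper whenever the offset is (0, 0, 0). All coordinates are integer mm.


translate([491, 410, 0]) cube([63, 39, 1023]);
translate([930, 410, 0]) cube([63, 39, 1023]);
translate([554, 410, 0]) cube([376, 39, 63]);
translate([554, 410, 960]) cube([376, 39, 63]);


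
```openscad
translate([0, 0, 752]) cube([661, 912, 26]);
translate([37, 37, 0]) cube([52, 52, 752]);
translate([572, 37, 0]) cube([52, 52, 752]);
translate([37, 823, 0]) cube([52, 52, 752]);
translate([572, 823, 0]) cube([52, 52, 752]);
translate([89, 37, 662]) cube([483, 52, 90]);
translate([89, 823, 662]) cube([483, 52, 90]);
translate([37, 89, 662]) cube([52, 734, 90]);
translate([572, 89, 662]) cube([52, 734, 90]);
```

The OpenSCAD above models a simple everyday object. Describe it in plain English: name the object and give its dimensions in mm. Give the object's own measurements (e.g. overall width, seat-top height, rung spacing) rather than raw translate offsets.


A table: top 661 mm (x) × 912 mm (y), 26 mm thick, upper face at z = 778 mm, on four 52×52 mm square legs, each inset 37 mm from the nearest pair of top edges from z = 0 to the bottom of the top. Four apron rails, 52 mm thick and 90 mm tall, run between adjacent legs with their top edges flush with the underside of the top and their outer faces flush with the legs' outer faces.


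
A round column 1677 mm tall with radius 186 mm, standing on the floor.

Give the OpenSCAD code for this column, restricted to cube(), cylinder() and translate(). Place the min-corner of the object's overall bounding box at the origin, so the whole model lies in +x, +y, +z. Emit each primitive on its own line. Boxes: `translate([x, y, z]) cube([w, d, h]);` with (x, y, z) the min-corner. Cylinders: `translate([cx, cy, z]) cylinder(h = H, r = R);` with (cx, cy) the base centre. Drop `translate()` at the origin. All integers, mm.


translate([186, 186, 0]) cylinder(h = 1677, r = 186);


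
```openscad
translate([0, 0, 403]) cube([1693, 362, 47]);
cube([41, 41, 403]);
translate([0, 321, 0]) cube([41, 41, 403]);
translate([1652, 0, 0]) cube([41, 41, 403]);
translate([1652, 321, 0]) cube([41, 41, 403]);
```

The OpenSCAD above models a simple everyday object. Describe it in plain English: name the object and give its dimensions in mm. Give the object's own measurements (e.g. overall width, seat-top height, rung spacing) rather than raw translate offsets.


A long wooden bench with a 1693 mm (x) × 362 mm (y) seat, 47 mm thick, its top surface 450 mm above the floor. Four 41 mm square legs at the seat corners, flush with the edges, run from z = 0 to the seat underside.


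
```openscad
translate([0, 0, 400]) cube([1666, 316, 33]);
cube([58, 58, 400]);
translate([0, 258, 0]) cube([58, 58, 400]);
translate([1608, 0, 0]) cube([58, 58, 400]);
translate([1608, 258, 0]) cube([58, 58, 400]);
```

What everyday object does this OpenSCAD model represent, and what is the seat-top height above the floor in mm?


A bench. The seat-top height is 433 mm.

A long slab on four corner posts — a bench. The slab sits at z = 400 with thickness 33, so the top is 400 + 33 = 433 mm.


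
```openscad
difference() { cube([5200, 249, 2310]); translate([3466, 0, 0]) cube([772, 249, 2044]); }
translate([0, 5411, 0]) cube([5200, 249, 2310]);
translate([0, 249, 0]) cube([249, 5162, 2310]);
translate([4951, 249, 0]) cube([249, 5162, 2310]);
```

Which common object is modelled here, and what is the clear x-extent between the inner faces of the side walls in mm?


A single room. The interior width is 4702 mm.

Four walls enclosing a rectangle with a door in the front wall — a room. Outside width 5200 minus two 249 mm walls gives 4702 mm.


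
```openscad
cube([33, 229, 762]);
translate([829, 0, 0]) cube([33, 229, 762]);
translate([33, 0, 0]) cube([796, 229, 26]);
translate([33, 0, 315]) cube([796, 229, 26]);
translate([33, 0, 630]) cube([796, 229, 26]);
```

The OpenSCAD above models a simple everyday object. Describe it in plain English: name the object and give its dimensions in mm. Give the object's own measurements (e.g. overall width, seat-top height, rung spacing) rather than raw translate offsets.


An open bookshelf. Two side panels, each 33 mm thick, 229 mm deep and 762 mm tall, stand 862 mm apart (outside-to-outside). Between them sit 3 shelves, each 26 mm thick and 229 mm deep, spanning the full gap between the sides. The bottom shelf rests on the floor (its underside at z = 0) and the clear gap between one shelf's top and the next shelf's underside is 289 mm.


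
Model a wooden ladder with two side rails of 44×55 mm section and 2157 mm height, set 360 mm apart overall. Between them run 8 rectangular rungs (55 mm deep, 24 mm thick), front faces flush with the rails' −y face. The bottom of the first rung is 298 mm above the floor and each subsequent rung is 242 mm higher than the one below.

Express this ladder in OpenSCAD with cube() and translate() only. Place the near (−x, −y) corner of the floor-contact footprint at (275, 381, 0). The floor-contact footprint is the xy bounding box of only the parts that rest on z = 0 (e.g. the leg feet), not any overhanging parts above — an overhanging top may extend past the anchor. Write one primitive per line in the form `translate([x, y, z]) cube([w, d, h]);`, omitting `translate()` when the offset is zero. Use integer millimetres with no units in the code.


translate([275, 381, 0]) cube([44, 55, 2157]);
translate([591, 381, 0]) cube([44, 55, 2157]);
translate([319, 381, 298]) cube([272, 55, 24]);
translate([319, 381, 540]) cube([272, 55, 24]);
translate([319, 381, 782]) cube([272, 55, 24]);
translate([319, 381, 1024]) cube([272, 55, 24]);
translate([319, 381, 1266]) cube([272, 55, 24]);
translate([319, 381, 1508]) cube([272, 55, 24]);
translate([319, 381, 1750]) cube([272, 55, 24]);
translate([319, 381, 1992]) cube([272, 55, 24]);


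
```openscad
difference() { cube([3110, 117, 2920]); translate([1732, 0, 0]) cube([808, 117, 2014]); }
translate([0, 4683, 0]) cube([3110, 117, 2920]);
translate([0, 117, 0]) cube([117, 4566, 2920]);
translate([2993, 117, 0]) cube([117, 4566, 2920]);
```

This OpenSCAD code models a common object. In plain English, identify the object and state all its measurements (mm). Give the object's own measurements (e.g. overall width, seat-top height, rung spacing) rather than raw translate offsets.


A single room: four walls, each 2920 mm tall and 117 mm thick, enclosing an outside footprint 3110×4800 mm (x × y), no floor or roof. The front and back walls (−y and +y sides) run the full x-width; the side walls fit between their inner faces. A door opening 808 mm wide and 2014 mm tall is cut through the front wall from the floor up, its −x edge 1732 mm from the wall's −x end.


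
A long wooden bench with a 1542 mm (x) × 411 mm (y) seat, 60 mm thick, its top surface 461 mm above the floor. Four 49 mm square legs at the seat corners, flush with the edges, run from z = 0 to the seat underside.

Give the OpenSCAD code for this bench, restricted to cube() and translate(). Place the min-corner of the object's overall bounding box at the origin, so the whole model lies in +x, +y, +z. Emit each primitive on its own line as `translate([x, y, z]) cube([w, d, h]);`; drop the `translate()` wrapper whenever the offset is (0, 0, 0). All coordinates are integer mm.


translate([0, 0, 401]) cube([1542, 411, 60]);
cube([49, 49, 401]);
translate([0, 362, 0]) cube([49, 49, 401]);
translate([1493, 0, 0]) cube([49, 49, 401]);
translate([1493, 362, 0]) cube([49, 49, 401]);


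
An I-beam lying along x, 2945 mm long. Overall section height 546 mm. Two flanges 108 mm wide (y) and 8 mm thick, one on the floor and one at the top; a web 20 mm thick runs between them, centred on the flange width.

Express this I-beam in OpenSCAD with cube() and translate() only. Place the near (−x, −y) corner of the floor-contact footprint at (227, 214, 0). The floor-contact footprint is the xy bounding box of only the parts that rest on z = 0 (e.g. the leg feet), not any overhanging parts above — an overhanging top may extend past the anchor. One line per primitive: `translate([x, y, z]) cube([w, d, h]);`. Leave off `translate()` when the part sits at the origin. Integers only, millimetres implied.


translate([227, 214, 0]) cube([2945, 108, 8]);
translate([227, 258, 8]) cube([2945, 20, 530]);
translate([227, 214, 538]) cube([2945, 108, 8]);


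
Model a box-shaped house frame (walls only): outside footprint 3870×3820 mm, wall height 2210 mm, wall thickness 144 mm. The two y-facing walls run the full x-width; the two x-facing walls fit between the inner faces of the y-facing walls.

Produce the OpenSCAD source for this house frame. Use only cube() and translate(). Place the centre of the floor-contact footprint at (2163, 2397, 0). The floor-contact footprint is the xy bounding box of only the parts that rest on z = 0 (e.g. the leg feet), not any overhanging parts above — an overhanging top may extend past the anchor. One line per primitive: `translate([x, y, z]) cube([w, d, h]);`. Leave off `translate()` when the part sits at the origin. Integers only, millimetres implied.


translate([228, 487, 0]) cube([3870, 144, 2210]);
translate([228, 4163, 0]) cube([3870, 144, 2210]);
translate([228, 631, 0]) cube([144, 3532, 2210]);
translate([3954, 631, 0]) cube([144, 3532, 2210]);


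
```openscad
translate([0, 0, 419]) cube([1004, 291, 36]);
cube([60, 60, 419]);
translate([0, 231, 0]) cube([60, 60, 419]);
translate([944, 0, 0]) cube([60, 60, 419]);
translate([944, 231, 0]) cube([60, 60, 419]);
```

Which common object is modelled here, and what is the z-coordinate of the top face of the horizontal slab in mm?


A bench. The seat-top height is 455 mm.

A long slab on four corner posts — a bench. The slab sits at z = 419 with thickness 36, so the top is 419 + 36 = 455 mm.


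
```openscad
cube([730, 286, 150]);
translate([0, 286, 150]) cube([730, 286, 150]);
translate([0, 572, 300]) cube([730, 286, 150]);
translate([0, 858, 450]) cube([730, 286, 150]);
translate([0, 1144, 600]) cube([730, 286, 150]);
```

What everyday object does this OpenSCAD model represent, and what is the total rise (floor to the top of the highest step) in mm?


A staircase. The total rise is 750 mm.

5 identical blocks, each offset up and back from the previous — a staircase. Each step is 150 mm tall and there are 5 of them, so the total rise is 5 × 150 = 750 mm.
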